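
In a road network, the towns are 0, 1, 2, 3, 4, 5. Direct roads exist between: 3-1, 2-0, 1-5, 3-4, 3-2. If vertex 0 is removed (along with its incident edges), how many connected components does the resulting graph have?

1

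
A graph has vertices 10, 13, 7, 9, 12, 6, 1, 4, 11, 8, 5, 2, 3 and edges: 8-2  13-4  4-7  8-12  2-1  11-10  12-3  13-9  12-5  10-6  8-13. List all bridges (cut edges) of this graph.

removing 8-12 disconnects 8 from 12; removing 10-6 disconnects 10 from 6; removing 2-1 disconnects 2 from 1; removing 12-5 disconnects 12 from 5 — these are bridges.
In total 11 edges are bridges.

1-2, 10-11, 10-6, 12-3, 12-5, 12-8, 13-4, 13-8, 13-9, 2-8, 4-7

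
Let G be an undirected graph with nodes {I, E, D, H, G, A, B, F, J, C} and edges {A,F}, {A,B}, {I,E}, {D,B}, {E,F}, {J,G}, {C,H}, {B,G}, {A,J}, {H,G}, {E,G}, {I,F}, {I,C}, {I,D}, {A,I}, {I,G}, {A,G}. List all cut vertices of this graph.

none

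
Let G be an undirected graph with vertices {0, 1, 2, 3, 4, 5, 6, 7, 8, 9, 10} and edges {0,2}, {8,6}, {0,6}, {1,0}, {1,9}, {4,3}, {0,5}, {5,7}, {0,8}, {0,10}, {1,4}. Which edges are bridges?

The edges on the cycle 0-8-6-0 are not bridges since each lies on that cycle.
But removing 9 - 1 disconnects 9 from 1; removing 0 - 10 disconnects 0 from 10; removing 4 - 3 disconnects 4 from 3; removing 0 - 5 disconnects 0 from 5 — these are bridges.
In total 8 edges are bridges.

0-1, 0-10, 0-2, 0-5, 1-4, 1-9, 3-4, 5-7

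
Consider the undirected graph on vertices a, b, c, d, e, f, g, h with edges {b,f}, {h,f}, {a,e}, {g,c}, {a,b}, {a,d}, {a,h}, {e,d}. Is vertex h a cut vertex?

No

Deleting h leaves 2 components (was 2), so h is not a cut vertex.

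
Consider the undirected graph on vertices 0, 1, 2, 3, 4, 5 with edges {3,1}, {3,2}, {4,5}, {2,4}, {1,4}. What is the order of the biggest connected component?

5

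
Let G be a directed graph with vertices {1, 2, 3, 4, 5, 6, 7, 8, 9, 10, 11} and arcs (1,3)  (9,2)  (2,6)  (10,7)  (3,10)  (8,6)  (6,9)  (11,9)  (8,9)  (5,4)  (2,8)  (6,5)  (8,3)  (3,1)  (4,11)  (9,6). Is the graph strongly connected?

No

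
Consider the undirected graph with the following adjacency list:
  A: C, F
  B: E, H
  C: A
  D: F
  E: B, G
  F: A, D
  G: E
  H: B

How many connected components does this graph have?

2

Starting from A we can reach A, C, D, F. That is one component of size 4.
Starting from B we can reach B, E, G, H. That is one component of size 4.
Total: 2 components.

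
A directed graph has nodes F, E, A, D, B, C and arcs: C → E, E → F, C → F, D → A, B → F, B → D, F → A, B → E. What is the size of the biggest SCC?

1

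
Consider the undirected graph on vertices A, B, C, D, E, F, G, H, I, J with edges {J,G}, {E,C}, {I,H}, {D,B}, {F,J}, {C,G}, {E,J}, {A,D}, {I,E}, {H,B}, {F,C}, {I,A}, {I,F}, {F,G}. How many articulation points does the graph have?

1

Removing I increases the component count from 1 to 2, so I is a cut vertex.
By contrast removing C leaves 1 component; it is not a cut vertex. No other vertex is a cut vertex either.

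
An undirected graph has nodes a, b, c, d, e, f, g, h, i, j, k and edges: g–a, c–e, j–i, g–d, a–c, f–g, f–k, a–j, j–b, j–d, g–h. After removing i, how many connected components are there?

With i gone, the remaining components are: {a, b, c, d, e, f, g, h, j, k}.
That is 1 component.

1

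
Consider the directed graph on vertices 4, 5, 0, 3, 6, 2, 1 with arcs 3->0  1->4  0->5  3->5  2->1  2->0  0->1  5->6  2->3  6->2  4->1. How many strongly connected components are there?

2

{0, 2, 3, 5, 6} are all mutually reachable — one SCC of size 5.
{1, 4} are all mutually reachable — one SCC of size 2.
That gives 2 strongly connected components.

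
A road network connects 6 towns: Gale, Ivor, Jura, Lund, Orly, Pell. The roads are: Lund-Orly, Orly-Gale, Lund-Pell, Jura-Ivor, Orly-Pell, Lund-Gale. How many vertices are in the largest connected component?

4

Starting from Ivor we can reach Ivor, Jura. That is one component of size 2.
Starting from Gale we can reach Gale, Lund, Orly, Pell. That is one component of size 4.
The largest has 4 vertices.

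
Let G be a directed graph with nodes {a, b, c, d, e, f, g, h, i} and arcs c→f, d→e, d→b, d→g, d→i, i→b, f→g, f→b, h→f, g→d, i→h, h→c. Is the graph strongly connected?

There is no directed path from g to a, so the graph is not strongly connected.

No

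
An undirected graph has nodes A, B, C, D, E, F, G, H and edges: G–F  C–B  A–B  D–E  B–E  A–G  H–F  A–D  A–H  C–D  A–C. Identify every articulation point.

A

Removing A increases the component count from 1 to 2, so A is a cut vertex.
By contrast removing F leaves 1 component; it is not a cut vertex. No other vertex is a cut vertex either.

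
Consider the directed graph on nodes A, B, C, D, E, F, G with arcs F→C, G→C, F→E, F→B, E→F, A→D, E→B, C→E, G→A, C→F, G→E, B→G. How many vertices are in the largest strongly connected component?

5

{B, C, E, F, G} are all mutually reachable — one SCC of size 5.
{A} is an SCC by itself.
{D} is an SCC by itself.
The largest has 5 vertices.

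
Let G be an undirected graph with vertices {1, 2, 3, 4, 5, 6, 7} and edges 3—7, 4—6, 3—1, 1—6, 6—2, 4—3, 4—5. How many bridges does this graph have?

The edges on the cycle 4-3-1-6-4 are not bridges since each lies on that cycle.
But removing 6—2 disconnects 6 from 2; removing 3—7 disconnects 3 from 7; removing 4—5 disconnects 4 from 5 — these are bridges.
That makes 3 bridges.

3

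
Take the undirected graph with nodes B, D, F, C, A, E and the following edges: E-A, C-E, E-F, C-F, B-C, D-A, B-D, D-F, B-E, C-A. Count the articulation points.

0

Removing E, for instance, still leaves 1 component. No single vertex removal increases the component count — the graph has no articulation points.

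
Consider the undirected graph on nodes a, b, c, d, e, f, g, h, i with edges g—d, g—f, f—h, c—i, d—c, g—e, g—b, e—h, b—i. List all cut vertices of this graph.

g

Removing g increases the component count from 2 to 3, so g is a cut vertex.
By contrast removing h leaves 2 components; it is not a cut vertex. No other vertex is a cut vertex either.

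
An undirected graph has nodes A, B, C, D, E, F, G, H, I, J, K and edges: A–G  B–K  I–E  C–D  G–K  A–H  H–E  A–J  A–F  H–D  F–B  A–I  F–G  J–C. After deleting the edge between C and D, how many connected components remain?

C and D are still connected via C-J-A-H-D, so the component count stays at 1.

1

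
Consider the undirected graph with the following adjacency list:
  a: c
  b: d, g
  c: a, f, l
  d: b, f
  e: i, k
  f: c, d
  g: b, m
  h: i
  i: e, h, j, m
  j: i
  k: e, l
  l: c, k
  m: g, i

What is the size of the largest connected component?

Starting from a we can reach a, b, c, d, e, f, g, h, i, j, k, l, m. That is one component of size 13.
The largest has 13 vertices.

13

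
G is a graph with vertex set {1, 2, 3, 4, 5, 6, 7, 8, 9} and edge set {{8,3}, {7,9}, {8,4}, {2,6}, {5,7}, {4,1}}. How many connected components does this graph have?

3

Starting from 2 we can reach 2, 6. That is one component of size 2.
Starting from 5 we can reach 5, 7, 9. That is one component of size 3.
Starting from 1 we can reach 1, 3, 4, 8. That is one component of size 4.
Total: 3 components.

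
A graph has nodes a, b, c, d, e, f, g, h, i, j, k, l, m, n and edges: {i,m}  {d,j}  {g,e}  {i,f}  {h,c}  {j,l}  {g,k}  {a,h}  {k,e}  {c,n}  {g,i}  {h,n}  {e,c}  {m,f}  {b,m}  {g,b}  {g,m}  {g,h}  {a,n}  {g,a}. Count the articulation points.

2

Removing g increases the component count from 2 to 3, so g is a cut vertex.
Removing j increases the component count from 2 to 3, so j is a cut vertex.
By contrast removing d leaves 2 components; it is not a cut vertex. No other vertex is a cut vertex either.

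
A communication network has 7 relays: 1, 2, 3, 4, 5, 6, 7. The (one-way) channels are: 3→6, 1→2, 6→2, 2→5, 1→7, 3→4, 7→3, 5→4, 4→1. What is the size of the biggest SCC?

{1, 2, 3, 4, 5, 6, 7} are all mutually reachable — one SCC of size 7.
The largest has 7 vertices.

7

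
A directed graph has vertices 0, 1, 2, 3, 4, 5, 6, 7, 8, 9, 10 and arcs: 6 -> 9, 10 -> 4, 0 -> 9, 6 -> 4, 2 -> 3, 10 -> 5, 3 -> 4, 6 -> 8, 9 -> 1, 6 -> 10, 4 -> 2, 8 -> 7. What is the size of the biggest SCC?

{2, 3, 4} are all mutually reachable — one SCC of size 3.
{7} is an SCC by itself.
{10} is an SCC by itself.
{8} is an SCC by itself.
{5} is an SCC by itself.
(and 4 more singleton SCCs)
The largest has 3 vertices.

3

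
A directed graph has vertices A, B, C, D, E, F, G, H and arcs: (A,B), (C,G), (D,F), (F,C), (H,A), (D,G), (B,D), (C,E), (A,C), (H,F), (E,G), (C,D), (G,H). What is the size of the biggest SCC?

{A, B, C, D, E, F, G, H} are all mutually reachable — one SCC of size 8.
The largest has 8 vertices.

8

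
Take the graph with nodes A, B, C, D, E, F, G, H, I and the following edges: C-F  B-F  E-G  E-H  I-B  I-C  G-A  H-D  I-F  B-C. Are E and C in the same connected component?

The component containing E is {A, D, E, G, H}, and C is not in it.

No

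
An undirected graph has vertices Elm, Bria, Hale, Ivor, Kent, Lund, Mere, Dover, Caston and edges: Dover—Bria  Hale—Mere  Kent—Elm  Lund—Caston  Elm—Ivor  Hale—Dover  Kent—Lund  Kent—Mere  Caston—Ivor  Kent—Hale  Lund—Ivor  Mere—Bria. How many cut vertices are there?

Removing Kent increases the component count from 1 to 2, so Kent is a cut vertex.
By contrast removing Bria leaves 1 component; it is not a cut vertex. No other vertex is a cut vertex either.

1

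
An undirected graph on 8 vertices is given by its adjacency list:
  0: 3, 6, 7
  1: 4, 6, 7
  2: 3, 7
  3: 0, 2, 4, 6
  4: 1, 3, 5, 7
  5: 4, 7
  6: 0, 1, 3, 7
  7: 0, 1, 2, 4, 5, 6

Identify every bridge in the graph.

The edges on the cycle 3-0-6-3 are not bridges since each lies on that cycle.
Every edge lies on some cycle, so there are no bridges.

none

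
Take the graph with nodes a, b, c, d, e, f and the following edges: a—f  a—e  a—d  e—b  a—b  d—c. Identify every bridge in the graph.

a-d, a-f, c-d

The edges on the cycle a-e-b-a are not bridges since each lies on that cycle.
But removing d—c disconnects d from c; removing a—f disconnects a from f; removing a—d disconnects a from d — these are bridges.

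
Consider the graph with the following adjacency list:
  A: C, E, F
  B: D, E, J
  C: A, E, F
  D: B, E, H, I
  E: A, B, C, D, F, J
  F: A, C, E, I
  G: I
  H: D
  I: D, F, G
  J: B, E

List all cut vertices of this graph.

Removing D increases the component count from 1 to 2, so D is a cut vertex.
Removing I increases the component count from 1 to 2, so I is a cut vertex.
By contrast removing A leaves 1 component; it is not a cut vertex. No other vertex is a cut vertex either.

D, I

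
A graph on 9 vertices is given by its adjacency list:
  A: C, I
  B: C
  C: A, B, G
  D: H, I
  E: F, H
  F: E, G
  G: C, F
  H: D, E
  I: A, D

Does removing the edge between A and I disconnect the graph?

No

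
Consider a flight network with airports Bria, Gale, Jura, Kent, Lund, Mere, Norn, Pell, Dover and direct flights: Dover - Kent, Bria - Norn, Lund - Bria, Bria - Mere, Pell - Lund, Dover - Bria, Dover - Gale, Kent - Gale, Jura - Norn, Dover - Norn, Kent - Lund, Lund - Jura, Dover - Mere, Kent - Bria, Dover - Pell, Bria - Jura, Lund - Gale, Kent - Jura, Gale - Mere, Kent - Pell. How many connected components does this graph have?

Starting from Bria we can reach Bria, Gale, Jura, Kent, Lund, Mere, Norn, Pell, Dover. That is one component of size 9.
Total: 1 component.

1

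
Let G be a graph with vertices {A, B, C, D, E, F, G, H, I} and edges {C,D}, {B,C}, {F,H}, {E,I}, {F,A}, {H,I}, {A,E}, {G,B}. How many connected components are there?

Starting from B we can reach B, C, D, G. That is one component of size 4.
Starting from A we can reach A, E, F, H, I. That is one component of size 5.
Total: 2 components.

2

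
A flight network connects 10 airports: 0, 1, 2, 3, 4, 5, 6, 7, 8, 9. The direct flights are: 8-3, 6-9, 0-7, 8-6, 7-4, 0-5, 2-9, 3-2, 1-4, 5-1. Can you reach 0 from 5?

From 5 we can reach 0, 1, 4, 5, 7, which includes 0.

Yes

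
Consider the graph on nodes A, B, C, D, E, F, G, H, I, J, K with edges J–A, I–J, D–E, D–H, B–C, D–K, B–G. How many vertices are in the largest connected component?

F is isolated — a component by itself.
Starting from B we can reach B, C, G. That is one component of size 3.
Starting from A we can reach A, I, J. That is one component of size 3.
Starting from D we can reach D, E, H, K. That is one component of size 4.
The largest has 4 vertices.

4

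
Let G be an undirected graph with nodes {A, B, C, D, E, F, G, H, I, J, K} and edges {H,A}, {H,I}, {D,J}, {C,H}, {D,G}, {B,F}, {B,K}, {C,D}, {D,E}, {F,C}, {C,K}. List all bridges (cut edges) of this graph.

A-H, C-D, C-H, D-E, D-G, D-J, H-I

The edges on the cycle B-F-C-K-B are not bridges since each lies on that cycle.
But removing A-H disconnects A from H; removing C-D disconnects C from D; removing C-H disconnects C from H; removing D-G disconnects D from G — these are bridges.
In total 7 edges are bridges.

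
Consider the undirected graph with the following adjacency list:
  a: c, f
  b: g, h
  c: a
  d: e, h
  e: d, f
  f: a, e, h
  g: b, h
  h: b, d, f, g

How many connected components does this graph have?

1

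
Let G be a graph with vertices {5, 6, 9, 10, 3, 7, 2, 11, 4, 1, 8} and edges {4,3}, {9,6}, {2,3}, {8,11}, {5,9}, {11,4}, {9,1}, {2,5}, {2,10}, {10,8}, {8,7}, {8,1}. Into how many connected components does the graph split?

Starting from 1 we can reach 1, 2, 3, 4, 5, 6, 7, 8, 9, 10, 11. That is one component of size 11.
Total: 1 component.

1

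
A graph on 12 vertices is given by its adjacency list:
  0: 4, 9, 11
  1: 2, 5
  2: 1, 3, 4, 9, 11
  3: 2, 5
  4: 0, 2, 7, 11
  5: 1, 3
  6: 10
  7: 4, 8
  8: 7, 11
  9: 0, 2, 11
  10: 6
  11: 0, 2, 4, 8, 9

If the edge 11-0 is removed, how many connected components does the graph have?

2

11 and 0 are still connected via 11-9-0, so the component count stays at 2.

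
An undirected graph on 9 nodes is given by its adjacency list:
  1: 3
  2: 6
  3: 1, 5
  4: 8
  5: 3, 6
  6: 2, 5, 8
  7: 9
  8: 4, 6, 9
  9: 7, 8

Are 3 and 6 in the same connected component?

Yes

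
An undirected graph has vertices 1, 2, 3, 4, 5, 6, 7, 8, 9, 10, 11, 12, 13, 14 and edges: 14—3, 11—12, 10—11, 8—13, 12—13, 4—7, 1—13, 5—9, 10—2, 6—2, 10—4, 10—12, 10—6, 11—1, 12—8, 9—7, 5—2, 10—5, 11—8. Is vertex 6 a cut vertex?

No

Deleting 6 leaves 2 components (was 2), so 6 is not a cut vertex.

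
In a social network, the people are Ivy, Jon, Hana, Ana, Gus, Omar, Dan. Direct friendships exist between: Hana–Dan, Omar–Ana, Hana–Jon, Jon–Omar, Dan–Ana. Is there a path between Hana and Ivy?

The component containing Hana is {Ana, Dan, Jon, Hana, Omar}, and Ivy is not in it.

No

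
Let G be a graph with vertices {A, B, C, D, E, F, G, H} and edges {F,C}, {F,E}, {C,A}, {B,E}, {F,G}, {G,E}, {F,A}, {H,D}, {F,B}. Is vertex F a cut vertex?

Yes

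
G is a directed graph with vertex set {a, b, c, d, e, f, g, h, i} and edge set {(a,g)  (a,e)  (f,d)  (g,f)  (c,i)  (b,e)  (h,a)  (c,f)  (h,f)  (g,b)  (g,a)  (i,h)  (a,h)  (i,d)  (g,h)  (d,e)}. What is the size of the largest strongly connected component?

3

{a, g, h} are all mutually reachable — one SCC of size 3.
{b} is an SCC by itself.
{c} is an SCC by itself.
{i} is an SCC by itself.
{f} is an SCC by itself.
(and 2 more singleton SCCs)
The largest has 3 vertices.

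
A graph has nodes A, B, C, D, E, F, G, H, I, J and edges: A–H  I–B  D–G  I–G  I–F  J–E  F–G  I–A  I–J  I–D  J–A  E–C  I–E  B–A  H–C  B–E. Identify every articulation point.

I

Removing I increases the component count from 1 to 2, so I is a cut vertex.
By contrast removing D leaves 1 component; it is not a cut vertex. No other vertex is a cut vertex either.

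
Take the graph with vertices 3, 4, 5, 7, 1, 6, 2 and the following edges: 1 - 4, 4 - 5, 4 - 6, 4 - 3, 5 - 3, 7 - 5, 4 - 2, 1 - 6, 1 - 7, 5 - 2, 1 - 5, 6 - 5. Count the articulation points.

0

Removing 5, for instance, still leaves 1 component. No single vertex removal increases the component count — the graph has no articulation points.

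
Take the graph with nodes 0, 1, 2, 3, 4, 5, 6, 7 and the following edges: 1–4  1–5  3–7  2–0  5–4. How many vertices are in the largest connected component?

6 is isolated — a component by itself.
Starting from 3 we can reach 3, 7. That is one component of size 2.
Starting from 0 we can reach 0, 2. That is one component of size 2.
Starting from 1 we can reach 1, 4, 5. That is one component of size 3.
The largest has 3 vertices.

3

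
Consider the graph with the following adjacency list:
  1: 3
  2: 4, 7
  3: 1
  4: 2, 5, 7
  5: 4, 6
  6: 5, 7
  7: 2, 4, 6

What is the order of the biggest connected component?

Starting from 1 we can reach 1, 3. That is one component of size 2.
Starting from 2 we can reach 2, 4, 5, 6, 7. That is one component of size 5.
The largest has 5 vertices.

5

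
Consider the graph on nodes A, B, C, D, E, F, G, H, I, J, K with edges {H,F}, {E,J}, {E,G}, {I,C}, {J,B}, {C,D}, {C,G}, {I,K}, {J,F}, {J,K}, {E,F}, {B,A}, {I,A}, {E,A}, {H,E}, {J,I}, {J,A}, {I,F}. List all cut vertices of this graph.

Removing C increases the component count from 1 to 2, so C is a cut vertex.
By contrast removing D leaves 1 component; it is not a cut vertex. No other vertex is a cut vertex either.

C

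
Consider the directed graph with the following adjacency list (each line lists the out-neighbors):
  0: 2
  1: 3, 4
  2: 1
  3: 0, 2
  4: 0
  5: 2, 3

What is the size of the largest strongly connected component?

{0, 1, 2, 3, 4} are all mutually reachable — one SCC of size 5.
{5} is an SCC by itself.
The largest has 5 vertices.

5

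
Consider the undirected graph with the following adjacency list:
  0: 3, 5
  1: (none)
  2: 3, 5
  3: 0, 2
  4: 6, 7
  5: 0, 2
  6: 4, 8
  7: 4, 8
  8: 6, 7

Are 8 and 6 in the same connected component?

Yes

From 8 we can reach 4, 6, 7, 8, which includes 6.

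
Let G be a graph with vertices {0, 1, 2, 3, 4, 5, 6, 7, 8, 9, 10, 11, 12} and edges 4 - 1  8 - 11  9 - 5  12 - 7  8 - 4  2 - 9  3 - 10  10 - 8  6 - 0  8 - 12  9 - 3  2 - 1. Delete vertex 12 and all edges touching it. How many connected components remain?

3

With 12 gone, the remaining components are: {7}; {0, 6}; {1, 2, 3, 4, 5, 8, 9, 10, 11}.
That is 3 components.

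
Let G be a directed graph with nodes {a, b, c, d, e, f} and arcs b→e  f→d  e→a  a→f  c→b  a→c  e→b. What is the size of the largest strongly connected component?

4

{a, b, c, e} are all mutually reachable — one SCC of size 4.
{f} is an SCC by itself.
{d} is an SCC by itself.
The largest has 4 vertices.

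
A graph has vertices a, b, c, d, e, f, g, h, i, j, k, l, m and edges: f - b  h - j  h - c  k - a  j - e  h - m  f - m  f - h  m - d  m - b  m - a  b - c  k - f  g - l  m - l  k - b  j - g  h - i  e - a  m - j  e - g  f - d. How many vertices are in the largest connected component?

13

Starting from a we can reach a, b, c, d, e, f, g, h, i, j, k, l, m. That is one component of size 13.
The largest has 13 vertices.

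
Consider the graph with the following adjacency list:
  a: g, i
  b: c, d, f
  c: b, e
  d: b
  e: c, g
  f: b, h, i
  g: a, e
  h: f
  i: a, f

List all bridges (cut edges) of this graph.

b-d, f-h

The edges on the cycle e-c-b-f-i-a-g-e are not bridges since each lies on that cycle.
But removing h-f disconnects h from f; removing b-d disconnects b from d — these are bridges.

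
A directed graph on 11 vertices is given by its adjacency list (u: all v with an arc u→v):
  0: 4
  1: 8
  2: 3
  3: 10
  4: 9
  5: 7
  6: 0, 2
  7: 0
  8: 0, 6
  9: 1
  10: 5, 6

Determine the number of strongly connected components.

1

{0, 1, 2, 3, 4, 5, 6, 7, 8, 9, 10} are all mutually reachable — one SCC of size 11.
That gives 1 strongly connected component.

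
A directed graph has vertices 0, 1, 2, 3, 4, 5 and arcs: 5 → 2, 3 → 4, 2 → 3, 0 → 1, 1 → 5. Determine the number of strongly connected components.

6

{3} is an SCC by itself.
{0} is an SCC by itself.
{4} is an SCC by itself.
{1} is an SCC by itself.
{2} is an SCC by itself.
(and 1 more singleton SCC)
That gives 6 strongly connected components.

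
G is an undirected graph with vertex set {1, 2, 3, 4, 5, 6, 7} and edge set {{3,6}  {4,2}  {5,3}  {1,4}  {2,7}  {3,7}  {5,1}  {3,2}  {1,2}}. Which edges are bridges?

The edges on the cycle 5-3-2-1-5 are not bridges since each lies on that cycle.
But removing 3-6 disconnects 3 from 6 — this is a bridge.

3-6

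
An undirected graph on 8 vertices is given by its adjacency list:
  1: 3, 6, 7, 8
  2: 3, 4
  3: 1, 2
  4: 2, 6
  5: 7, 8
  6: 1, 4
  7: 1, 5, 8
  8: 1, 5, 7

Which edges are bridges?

The edges on the cycle 1-6-4-2-3-1 are not bridges since each lies on that cycle.
Every edge lies on some cycle, so there are no bridges.

none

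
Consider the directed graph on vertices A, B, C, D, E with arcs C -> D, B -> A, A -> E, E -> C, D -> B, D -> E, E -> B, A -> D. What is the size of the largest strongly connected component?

5

{A, B, C, D, E} are all mutually reachable — one SCC of size 5.
The largest has 5 vertices.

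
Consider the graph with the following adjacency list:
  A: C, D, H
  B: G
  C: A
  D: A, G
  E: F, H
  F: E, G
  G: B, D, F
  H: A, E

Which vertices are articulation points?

A, G

Removing A increases the component count from 1 to 2, so A is a cut vertex.
Removing G increases the component count from 1 to 2, so G is a cut vertex.
By contrast removing F leaves 1 component; it is not a cut vertex. No other vertex is a cut vertex either.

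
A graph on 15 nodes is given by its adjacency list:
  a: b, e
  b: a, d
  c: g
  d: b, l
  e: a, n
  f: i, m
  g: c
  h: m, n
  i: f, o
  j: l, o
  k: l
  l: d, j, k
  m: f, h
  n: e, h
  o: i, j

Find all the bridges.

c-g, k-l

The edges on the cycle n-h-m-f-i-o-j-l-d-b-a-e-n are not bridges since each lies on that cycle.
But removing c-g disconnects c from g; removing k-l disconnects k from l — these are bridges.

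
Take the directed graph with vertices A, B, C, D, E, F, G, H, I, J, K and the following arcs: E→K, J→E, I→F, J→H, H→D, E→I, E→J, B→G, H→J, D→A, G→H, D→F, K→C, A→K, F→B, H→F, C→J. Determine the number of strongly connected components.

1

{A, B, C, D, E, F, G, H, I, J, K} are all mutually reachable — one SCC of size 11.
That gives 1 strongly connected component.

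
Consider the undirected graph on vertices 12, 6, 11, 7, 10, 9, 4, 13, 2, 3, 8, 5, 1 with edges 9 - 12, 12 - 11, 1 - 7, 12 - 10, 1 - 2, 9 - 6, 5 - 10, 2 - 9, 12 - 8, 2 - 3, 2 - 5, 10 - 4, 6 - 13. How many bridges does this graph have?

8

The edges on the cycle 2-9-12-10-5-2 are not bridges since each lies on that cycle.
But removing 3 - 2 disconnects 3 from 2; removing 7 - 1 disconnects 7 from 1; removing 6 - 13 disconnects 6 from 13; removing 12 - 11 disconnects 12 from 11 — these are bridges.
In total 8 edges are bridges.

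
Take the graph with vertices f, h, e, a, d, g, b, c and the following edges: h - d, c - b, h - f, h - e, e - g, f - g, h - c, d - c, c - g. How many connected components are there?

a is isolated — a component by itself.
Starting from b we can reach b, c, d, e, f, g, h. That is one component of size 7.
Total: 2 components.

2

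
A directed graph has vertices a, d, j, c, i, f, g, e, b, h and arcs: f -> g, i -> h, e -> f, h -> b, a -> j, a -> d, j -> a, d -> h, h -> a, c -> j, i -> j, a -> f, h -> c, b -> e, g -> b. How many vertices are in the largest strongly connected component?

{a, c, d, h, j} are all mutually reachable — one SCC of size 5.
{b, e, f, g} are all mutually reachable — one SCC of size 4.
{i} is an SCC by itself.
The largest has 5 vertices.

5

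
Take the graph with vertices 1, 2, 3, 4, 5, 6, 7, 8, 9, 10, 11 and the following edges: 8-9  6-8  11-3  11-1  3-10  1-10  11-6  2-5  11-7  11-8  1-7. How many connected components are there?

4 is isolated — a component by itself.
Starting from 2 we can reach 2, 5. That is one component of size 2.
Starting from 1 we can reach 1, 3, 6, 7, 8, 9, 10, 11. That is one component of size 8.
Total: 3 components.

3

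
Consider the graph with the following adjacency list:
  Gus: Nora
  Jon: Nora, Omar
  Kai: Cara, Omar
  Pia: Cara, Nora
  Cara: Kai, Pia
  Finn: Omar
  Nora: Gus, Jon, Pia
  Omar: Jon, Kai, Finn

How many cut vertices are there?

Removing Nora increases the component count from 1 to 2, so Nora is a cut vertex.
Removing Omar increases the component count from 1 to 2, so Omar is a cut vertex.
By contrast removing Kai leaves 1 component; it is not a cut vertex. No other vertex is a cut vertex either.

2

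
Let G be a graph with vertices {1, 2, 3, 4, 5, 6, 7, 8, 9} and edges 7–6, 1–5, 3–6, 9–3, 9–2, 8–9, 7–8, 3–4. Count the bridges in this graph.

The edges on the cycle 7-8-9-3-6-7 are not bridges since each lies on that cycle.
But removing 5–1 disconnects 5 from 1; removing 3–4 disconnects 3 from 4; removing 9–2 disconnects 9 from 2 — these are bridges.
That makes 3 bridges.

3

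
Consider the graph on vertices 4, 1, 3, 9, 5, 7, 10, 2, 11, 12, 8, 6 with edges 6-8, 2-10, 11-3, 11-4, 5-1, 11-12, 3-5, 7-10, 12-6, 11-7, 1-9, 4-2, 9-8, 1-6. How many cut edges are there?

0

The edges on the cycle 11-4-2-10-7-11 are not bridges since each lies on that cycle.
Every edge lies on some cycle, so there are no bridges.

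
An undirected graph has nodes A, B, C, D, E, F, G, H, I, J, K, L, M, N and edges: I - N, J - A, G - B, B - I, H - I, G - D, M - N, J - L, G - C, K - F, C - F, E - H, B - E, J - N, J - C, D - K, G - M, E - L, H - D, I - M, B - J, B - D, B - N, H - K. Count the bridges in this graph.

1

The edges on the cycle B-E-H-K-F-C-J-B are not bridges since each lies on that cycle.
But removing A - J disconnects A from J — this is a bridge.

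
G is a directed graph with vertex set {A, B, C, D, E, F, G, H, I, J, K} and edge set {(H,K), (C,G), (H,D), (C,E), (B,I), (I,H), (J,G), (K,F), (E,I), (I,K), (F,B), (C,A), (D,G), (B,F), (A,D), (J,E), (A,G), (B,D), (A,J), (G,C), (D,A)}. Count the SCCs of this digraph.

{A, B, C, D, E, F, G, H, I, J, K} are all mutually reachable — one SCC of size 11.
That gives 1 strongly connected component.

1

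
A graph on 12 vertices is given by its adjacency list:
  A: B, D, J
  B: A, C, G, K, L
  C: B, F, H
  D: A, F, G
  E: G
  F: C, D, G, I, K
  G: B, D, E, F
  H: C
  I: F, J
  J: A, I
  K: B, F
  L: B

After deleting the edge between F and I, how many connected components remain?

1

F and I are still connected via F-D-A-J-I, so the component count stays at 1.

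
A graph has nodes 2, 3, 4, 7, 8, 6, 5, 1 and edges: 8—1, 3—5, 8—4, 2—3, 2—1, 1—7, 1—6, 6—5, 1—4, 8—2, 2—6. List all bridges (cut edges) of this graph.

1-7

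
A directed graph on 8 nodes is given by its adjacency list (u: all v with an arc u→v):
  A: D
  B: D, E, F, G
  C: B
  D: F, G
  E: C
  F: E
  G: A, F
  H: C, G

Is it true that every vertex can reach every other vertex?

There is no directed path from B to H, so the graph is not strongly connected.

No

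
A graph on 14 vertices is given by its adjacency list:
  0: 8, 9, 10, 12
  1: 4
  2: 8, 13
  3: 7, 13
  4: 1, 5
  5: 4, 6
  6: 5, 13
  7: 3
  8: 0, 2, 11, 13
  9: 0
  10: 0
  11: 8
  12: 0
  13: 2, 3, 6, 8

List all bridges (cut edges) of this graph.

0-10, 0-12, 0-8, 0-9, 1-4, 11-8, 13-3, 13-6, 3-7, 4-5, 5-6

The edges on the cycle 13-8-2-13 are not bridges since each lies on that cycle.
But removing 5-6 disconnects 5 from 6; removing 5-4 disconnects 5 from 4; removing 13-6 disconnects 13 from 6; removing 0-9 disconnects 0 from 9 — these are bridges.
In total 11 edges are bridges.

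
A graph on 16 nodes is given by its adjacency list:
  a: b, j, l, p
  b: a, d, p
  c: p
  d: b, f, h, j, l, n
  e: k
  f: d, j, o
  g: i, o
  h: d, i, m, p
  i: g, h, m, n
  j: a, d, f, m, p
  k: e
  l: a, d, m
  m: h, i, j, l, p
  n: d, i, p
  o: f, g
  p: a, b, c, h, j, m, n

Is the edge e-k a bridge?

Yes

Removing e-k leaves no path between e and k: the component count goes from 2 to 3. So it is a bridge.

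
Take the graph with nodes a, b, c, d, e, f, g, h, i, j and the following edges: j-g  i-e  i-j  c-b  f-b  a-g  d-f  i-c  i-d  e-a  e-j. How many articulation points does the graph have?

1

Removing i increases the component count from 2 to 3, so i is a cut vertex.
By contrast removing d leaves 2 components; it is not a cut vertex. No other vertex is a cut vertex either.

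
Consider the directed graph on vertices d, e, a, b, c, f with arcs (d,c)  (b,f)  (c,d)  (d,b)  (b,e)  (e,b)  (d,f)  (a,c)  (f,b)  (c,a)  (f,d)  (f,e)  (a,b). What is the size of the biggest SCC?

{a, b, c, d, e, f} are all mutually reachable — one SCC of size 6.
The largest has 6 vertices.

6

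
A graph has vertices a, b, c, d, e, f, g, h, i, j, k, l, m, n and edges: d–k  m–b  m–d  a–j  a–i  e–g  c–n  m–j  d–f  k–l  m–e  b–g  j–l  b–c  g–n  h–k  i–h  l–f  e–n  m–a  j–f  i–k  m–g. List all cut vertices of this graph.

m

Removing m increases the component count from 1 to 2, so m is a cut vertex.
By contrast removing h leaves 1 component; it is not a cut vertex. No other vertex is a cut vertex either.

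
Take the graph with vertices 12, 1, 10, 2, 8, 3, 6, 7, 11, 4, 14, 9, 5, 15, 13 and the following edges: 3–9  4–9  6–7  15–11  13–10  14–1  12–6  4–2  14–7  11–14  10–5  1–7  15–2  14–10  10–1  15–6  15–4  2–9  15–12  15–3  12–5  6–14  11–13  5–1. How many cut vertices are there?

Removing 15 increases the component count from 2 to 3, so 15 is a cut vertex.
By contrast removing 5 leaves 2 components; it is not a cut vertex. No other vertex is a cut vertex either.

1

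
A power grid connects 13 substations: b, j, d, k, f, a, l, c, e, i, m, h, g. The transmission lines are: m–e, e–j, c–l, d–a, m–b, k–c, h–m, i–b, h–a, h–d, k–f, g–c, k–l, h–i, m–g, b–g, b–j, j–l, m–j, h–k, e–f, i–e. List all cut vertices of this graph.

Removing h increases the component count from 1 to 2, so h is a cut vertex.
By contrast removing f leaves 1 component; it is not a cut vertex. No other vertex is a cut vertex either.

h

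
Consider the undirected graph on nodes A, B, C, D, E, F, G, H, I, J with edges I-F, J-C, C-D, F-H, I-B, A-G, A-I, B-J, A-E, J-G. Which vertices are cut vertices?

Removing A increases the component count from 1 to 2, so A is a cut vertex.
Removing C increases the component count from 1 to 2, so C is a cut vertex.
Removing F increases the component count from 1 to 2, so F is a cut vertex.
Likewise I, J are cut vertices.
By contrast removing H leaves 1 component; it is not a cut vertex. No other vertex is a cut vertex either.

A, C, F, I, J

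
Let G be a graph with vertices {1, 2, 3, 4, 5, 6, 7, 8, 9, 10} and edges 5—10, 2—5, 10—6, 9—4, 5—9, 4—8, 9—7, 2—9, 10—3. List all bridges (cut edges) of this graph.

10-3, 10-5, 10-6, 4-8, 4-9, 7-9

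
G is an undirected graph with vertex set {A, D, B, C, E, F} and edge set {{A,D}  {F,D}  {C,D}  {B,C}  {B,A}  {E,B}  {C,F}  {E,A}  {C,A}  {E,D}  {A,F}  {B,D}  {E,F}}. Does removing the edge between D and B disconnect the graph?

After removing D-B, the path D-E-B still connects them, so the edge is not a bridge.

No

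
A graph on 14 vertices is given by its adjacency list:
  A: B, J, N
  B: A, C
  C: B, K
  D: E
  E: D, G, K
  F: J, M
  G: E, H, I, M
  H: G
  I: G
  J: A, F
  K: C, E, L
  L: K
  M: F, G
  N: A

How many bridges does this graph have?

5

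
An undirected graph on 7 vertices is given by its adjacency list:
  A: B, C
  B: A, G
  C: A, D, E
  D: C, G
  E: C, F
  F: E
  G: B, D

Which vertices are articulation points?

Removing C increases the component count from 1 to 2, so C is a cut vertex.
Removing E increases the component count from 1 to 2, so E is a cut vertex.
By contrast removing D leaves 1 component; it is not a cut vertex. No other vertex is a cut vertex either.

C, E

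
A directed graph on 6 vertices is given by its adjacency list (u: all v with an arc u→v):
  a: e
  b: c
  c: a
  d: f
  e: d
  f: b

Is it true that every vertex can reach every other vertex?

Yes

From f we can reach every vertex (a, b, c, d, e, f), and every vertex can reach f (a, b, c, d, e, f). So the whole graph is one strongly connected component.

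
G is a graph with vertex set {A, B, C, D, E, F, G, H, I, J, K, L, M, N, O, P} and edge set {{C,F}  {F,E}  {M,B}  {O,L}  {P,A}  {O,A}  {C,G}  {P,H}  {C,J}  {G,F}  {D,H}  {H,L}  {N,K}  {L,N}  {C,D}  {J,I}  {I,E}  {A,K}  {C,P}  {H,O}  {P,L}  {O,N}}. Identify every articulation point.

C

Removing C increases the component count from 2 to 3, so C is a cut vertex.
By contrast removing A leaves 2 components; it is not a cut vertex. No other vertex is a cut vertex either.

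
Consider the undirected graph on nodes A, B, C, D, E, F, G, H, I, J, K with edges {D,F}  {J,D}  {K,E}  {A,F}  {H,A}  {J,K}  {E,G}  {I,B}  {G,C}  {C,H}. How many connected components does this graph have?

2

Starting from B we can reach B, I. That is one component of size 2.
Starting from A we can reach A, C, D, E, F, G, H, J, K. That is one component of size 9.
Total: 2 components.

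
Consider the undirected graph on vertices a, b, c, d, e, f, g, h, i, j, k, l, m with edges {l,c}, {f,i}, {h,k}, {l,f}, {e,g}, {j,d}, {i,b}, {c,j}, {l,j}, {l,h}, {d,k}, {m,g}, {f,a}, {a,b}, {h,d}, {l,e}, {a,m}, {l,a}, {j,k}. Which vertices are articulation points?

l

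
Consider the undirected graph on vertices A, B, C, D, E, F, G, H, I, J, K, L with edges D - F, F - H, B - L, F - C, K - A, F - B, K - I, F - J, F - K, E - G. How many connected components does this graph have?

2

Starting from E we can reach E, G. That is one component of size 2.
Starting from A we can reach A, B, C, D, F, H, I, J, K, L. That is one component of size 10.
Total: 2 components.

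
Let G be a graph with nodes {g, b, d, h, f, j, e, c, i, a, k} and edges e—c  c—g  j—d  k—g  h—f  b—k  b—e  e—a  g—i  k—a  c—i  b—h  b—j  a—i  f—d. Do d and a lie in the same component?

Yes

From d we can reach a, b, c, d, e, f, g, h, i, j, k, which includes a.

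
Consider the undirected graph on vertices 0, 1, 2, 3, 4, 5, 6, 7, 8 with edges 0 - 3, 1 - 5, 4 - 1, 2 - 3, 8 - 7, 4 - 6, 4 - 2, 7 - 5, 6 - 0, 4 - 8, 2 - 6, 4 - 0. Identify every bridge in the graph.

The edges on the cycle 4-8-7-5-1-4 are not bridges since each lies on that cycle.
Every edge lies on some cycle, so there are no bridges.

none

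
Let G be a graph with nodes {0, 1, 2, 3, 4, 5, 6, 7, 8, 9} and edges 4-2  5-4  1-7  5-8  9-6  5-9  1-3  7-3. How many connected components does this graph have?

0 is isolated — a component by itself.
Starting from 1 we can reach 1, 3, 7. That is one component of size 3.
Starting from 2 we can reach 2, 4, 5, 6, 8, 9. That is one component of size 6.
Total: 3 components.

3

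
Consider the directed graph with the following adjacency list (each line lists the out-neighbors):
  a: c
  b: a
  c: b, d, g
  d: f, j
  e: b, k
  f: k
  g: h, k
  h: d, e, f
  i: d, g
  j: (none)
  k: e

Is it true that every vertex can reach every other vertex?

No

There is no directed path from h to i, so the graph is not strongly connected.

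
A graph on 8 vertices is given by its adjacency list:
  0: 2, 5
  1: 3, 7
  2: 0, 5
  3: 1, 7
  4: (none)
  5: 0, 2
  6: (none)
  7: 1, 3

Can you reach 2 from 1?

No

The component containing 1 is {1, 3, 7}, and 2 is not in it.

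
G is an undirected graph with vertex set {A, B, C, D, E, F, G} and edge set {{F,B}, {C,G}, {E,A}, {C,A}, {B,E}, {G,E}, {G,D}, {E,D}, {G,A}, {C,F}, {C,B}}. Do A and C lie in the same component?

Yes

From A we can reach A, B, C, D, E, F, G, which includes C.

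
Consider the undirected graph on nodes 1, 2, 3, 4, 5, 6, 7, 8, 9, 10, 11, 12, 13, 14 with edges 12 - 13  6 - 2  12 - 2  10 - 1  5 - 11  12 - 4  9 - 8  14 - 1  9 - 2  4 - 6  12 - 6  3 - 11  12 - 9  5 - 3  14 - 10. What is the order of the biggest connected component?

7

7 is isolated — a component by itself.
Starting from 3 we can reach 3, 5, 11. That is one component of size 3.
Starting from 1 we can reach 1, 10, 14. That is one component of size 3.
Starting from 2 we can reach 2, 4, 6, 8, 9, 12, 13. That is one component of size 7.
The largest has 7 vertices.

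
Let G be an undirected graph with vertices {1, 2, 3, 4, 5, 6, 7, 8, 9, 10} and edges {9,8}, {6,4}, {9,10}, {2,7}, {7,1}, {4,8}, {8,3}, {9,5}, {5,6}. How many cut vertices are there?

3

Removing 7 increases the component count from 2 to 3, so 7 is a cut vertex.
Removing 8 increases the component count from 2 to 3, so 8 is a cut vertex.
Removing 9 increases the component count from 2 to 3, so 9 is a cut vertex.
By contrast removing 5 leaves 2 components; it is not a cut vertex. No other vertex is a cut vertex either.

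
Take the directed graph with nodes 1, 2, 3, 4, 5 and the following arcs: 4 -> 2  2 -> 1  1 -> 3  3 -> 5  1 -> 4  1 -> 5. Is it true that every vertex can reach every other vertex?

No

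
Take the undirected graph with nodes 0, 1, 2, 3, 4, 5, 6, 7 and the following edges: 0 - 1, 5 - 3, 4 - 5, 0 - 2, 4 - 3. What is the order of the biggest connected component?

3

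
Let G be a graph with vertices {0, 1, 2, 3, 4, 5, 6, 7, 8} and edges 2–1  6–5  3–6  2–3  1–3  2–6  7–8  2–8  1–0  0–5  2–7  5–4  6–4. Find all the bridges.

The edges on the cycle 2-7-8-2 are not bridges since each lies on that cycle.
Every edge lies on some cycle, so there are no bridges.

none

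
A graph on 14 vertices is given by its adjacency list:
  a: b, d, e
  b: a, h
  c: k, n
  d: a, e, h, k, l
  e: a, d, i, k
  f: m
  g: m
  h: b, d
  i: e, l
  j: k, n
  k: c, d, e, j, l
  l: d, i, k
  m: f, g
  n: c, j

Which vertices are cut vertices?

Removing k increases the component count from 2 to 3, so k is a cut vertex.
Removing m increases the component count from 2 to 3, so m is a cut vertex.
By contrast removing i leaves 2 components; it is not a cut vertex. No other vertex is a cut vertex either.

k, m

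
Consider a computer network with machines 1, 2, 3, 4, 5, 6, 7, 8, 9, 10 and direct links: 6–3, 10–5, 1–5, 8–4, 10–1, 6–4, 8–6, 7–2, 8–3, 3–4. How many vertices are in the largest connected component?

9 is isolated — a component by itself.
Starting from 2 we can reach 2, 7. That is one component of size 2.
Starting from 1 we can reach 1, 5, 10. That is one component of size 3.
Starting from 3 we can reach 3, 4, 6, 8. That is one component of size 4.
The largest has 4 vertices.

4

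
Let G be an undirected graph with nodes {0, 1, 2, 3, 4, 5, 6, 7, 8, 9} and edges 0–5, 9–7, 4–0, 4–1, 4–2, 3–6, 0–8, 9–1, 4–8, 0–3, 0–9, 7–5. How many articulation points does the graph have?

Removing 0 increases the component count from 1 to 2, so 0 is a cut vertex.
Removing 3 increases the component count from 1 to 2, so 3 is a cut vertex.
Removing 4 increases the component count from 1 to 2, so 4 is a cut vertex.
By contrast removing 2 leaves 1 component; it is not a cut vertex. No other vertex is a cut vertex either.

3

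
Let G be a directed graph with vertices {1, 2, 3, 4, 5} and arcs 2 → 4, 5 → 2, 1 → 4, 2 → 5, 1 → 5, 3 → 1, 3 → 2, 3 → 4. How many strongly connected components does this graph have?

4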